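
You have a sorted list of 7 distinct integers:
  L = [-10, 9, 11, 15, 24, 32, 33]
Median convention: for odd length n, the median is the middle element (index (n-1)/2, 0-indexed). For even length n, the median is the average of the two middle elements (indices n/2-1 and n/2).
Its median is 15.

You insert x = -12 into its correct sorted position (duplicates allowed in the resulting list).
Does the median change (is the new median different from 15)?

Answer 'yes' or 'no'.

Answer: yes

Derivation:
Old median = 15
Insert x = -12
New median = 13
Changed? yes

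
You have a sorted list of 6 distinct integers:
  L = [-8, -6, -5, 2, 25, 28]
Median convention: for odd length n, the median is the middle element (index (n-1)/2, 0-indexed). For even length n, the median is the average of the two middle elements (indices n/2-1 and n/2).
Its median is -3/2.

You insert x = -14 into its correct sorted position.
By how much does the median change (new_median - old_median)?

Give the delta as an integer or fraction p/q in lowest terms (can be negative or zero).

Answer: -7/2

Derivation:
Old median = -3/2
After inserting x = -14: new sorted = [-14, -8, -6, -5, 2, 25, 28]
New median = -5
Delta = -5 - -3/2 = -7/2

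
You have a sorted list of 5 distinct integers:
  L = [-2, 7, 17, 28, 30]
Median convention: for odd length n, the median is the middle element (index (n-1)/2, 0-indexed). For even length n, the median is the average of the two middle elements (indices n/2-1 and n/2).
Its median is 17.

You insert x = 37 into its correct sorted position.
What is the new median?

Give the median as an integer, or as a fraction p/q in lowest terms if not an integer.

Answer: 45/2

Derivation:
Old list (sorted, length 5): [-2, 7, 17, 28, 30]
Old median = 17
Insert x = 37
Old length odd (5). Middle was index 2 = 17.
New length even (6). New median = avg of two middle elements.
x = 37: 5 elements are < x, 0 elements are > x.
New sorted list: [-2, 7, 17, 28, 30, 37]
New median = 45/2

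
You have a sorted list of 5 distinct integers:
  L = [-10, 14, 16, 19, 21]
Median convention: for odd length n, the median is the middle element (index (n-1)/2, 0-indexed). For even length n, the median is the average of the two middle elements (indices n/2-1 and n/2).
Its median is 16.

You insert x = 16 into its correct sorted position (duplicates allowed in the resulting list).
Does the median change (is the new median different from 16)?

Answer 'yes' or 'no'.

Old median = 16
Insert x = 16
New median = 16
Changed? no

Answer: no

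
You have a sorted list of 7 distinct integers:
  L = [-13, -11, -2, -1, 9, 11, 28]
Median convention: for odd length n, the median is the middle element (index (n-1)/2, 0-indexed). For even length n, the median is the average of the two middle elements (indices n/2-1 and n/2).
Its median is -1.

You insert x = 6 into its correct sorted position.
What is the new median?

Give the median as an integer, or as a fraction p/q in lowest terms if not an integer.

Answer: 5/2

Derivation:
Old list (sorted, length 7): [-13, -11, -2, -1, 9, 11, 28]
Old median = -1
Insert x = 6
Old length odd (7). Middle was index 3 = -1.
New length even (8). New median = avg of two middle elements.
x = 6: 4 elements are < x, 3 elements are > x.
New sorted list: [-13, -11, -2, -1, 6, 9, 11, 28]
New median = 5/2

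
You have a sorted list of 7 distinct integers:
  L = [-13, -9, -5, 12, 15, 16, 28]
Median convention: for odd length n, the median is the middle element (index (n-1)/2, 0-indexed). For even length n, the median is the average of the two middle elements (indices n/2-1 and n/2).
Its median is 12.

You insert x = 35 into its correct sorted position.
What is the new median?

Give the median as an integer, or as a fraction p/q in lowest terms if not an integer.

Old list (sorted, length 7): [-13, -9, -5, 12, 15, 16, 28]
Old median = 12
Insert x = 35
Old length odd (7). Middle was index 3 = 12.
New length even (8). New median = avg of two middle elements.
x = 35: 7 elements are < x, 0 elements are > x.
New sorted list: [-13, -9, -5, 12, 15, 16, 28, 35]
New median = 27/2

Answer: 27/2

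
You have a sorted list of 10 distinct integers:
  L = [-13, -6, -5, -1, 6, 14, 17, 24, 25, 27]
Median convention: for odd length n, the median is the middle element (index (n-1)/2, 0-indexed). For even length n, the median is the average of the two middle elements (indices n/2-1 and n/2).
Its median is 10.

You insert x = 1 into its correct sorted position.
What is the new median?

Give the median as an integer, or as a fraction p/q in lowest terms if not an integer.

Answer: 6

Derivation:
Old list (sorted, length 10): [-13, -6, -5, -1, 6, 14, 17, 24, 25, 27]
Old median = 10
Insert x = 1
Old length even (10). Middle pair: indices 4,5 = 6,14.
New length odd (11). New median = single middle element.
x = 1: 4 elements are < x, 6 elements are > x.
New sorted list: [-13, -6, -5, -1, 1, 6, 14, 17, 24, 25, 27]
New median = 6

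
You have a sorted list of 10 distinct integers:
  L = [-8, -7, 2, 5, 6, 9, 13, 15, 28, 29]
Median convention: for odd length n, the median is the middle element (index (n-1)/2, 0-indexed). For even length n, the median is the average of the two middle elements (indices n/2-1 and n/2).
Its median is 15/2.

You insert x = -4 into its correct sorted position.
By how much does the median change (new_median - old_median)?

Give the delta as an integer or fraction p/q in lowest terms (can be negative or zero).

Old median = 15/2
After inserting x = -4: new sorted = [-8, -7, -4, 2, 5, 6, 9, 13, 15, 28, 29]
New median = 6
Delta = 6 - 15/2 = -3/2

Answer: -3/2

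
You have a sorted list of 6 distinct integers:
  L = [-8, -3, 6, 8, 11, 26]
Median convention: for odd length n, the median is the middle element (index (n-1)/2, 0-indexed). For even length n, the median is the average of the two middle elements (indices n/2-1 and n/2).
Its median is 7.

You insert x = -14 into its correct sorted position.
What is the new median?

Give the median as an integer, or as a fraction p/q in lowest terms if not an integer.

Old list (sorted, length 6): [-8, -3, 6, 8, 11, 26]
Old median = 7
Insert x = -14
Old length even (6). Middle pair: indices 2,3 = 6,8.
New length odd (7). New median = single middle element.
x = -14: 0 elements are < x, 6 elements are > x.
New sorted list: [-14, -8, -3, 6, 8, 11, 26]
New median = 6

Answer: 6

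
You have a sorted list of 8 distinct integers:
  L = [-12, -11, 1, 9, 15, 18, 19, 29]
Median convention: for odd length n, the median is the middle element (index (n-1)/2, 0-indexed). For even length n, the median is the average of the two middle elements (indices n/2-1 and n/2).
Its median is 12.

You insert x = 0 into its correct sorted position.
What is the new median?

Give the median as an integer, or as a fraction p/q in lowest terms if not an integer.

Old list (sorted, length 8): [-12, -11, 1, 9, 15, 18, 19, 29]
Old median = 12
Insert x = 0
Old length even (8). Middle pair: indices 3,4 = 9,15.
New length odd (9). New median = single middle element.
x = 0: 2 elements are < x, 6 elements are > x.
New sorted list: [-12, -11, 0, 1, 9, 15, 18, 19, 29]
New median = 9

Answer: 9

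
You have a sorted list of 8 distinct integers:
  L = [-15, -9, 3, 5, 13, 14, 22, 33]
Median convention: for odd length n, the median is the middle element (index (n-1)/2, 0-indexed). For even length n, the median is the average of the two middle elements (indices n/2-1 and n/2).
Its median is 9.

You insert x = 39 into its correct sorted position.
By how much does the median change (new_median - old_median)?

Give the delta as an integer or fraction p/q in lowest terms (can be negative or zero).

Answer: 4

Derivation:
Old median = 9
After inserting x = 39: new sorted = [-15, -9, 3, 5, 13, 14, 22, 33, 39]
New median = 13
Delta = 13 - 9 = 4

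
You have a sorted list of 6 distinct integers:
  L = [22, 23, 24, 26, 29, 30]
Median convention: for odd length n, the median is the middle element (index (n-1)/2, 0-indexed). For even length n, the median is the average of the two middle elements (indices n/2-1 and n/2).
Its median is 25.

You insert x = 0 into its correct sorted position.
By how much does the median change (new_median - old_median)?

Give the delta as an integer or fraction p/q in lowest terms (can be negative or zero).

Answer: -1

Derivation:
Old median = 25
After inserting x = 0: new sorted = [0, 22, 23, 24, 26, 29, 30]
New median = 24
Delta = 24 - 25 = -1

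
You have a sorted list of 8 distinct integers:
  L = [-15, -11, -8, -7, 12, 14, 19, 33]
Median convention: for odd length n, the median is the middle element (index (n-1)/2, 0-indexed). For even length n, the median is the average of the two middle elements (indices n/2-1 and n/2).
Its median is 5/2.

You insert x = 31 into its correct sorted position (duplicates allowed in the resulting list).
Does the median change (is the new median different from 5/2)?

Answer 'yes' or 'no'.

Old median = 5/2
Insert x = 31
New median = 12
Changed? yes

Answer: yes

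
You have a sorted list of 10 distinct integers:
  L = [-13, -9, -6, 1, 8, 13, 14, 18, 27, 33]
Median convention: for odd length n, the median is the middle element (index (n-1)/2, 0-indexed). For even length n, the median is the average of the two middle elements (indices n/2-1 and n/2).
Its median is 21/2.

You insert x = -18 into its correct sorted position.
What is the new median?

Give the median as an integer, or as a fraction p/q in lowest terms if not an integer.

Old list (sorted, length 10): [-13, -9, -6, 1, 8, 13, 14, 18, 27, 33]
Old median = 21/2
Insert x = -18
Old length even (10). Middle pair: indices 4,5 = 8,13.
New length odd (11). New median = single middle element.
x = -18: 0 elements are < x, 10 elements are > x.
New sorted list: [-18, -13, -9, -6, 1, 8, 13, 14, 18, 27, 33]
New median = 8

Answer: 8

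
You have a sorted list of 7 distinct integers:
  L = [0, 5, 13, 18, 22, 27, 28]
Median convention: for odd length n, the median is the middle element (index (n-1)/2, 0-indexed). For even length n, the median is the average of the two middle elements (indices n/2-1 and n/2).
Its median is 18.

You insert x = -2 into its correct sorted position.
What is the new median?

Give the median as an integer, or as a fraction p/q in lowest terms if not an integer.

Answer: 31/2

Derivation:
Old list (sorted, length 7): [0, 5, 13, 18, 22, 27, 28]
Old median = 18
Insert x = -2
Old length odd (7). Middle was index 3 = 18.
New length even (8). New median = avg of two middle elements.
x = -2: 0 elements are < x, 7 elements are > x.
New sorted list: [-2, 0, 5, 13, 18, 22, 27, 28]
New median = 31/2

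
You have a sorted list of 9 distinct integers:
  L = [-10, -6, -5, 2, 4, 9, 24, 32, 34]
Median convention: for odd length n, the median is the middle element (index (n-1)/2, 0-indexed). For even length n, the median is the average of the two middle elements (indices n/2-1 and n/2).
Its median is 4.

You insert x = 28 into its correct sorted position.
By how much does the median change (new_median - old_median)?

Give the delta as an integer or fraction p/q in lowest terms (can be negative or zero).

Old median = 4
After inserting x = 28: new sorted = [-10, -6, -5, 2, 4, 9, 24, 28, 32, 34]
New median = 13/2
Delta = 13/2 - 4 = 5/2

Answer: 5/2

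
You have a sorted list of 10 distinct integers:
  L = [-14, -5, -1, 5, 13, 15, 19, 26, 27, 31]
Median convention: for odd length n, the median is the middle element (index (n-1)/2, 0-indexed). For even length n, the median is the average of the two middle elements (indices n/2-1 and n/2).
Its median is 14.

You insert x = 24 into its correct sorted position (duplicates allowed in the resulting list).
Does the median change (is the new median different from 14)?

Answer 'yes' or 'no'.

Answer: yes

Derivation:
Old median = 14
Insert x = 24
New median = 15
Changed? yes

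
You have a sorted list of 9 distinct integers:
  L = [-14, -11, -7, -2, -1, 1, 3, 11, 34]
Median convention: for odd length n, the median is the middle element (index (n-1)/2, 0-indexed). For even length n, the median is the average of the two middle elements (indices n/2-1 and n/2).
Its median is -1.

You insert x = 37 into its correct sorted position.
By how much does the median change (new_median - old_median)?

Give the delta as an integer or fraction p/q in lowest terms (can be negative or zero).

Old median = -1
After inserting x = 37: new sorted = [-14, -11, -7, -2, -1, 1, 3, 11, 34, 37]
New median = 0
Delta = 0 - -1 = 1

Answer: 1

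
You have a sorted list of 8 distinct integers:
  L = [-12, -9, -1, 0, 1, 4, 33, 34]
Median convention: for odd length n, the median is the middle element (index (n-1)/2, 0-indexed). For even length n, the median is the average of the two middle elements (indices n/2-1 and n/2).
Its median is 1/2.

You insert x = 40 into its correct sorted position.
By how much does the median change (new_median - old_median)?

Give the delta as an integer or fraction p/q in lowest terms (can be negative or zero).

Old median = 1/2
After inserting x = 40: new sorted = [-12, -9, -1, 0, 1, 4, 33, 34, 40]
New median = 1
Delta = 1 - 1/2 = 1/2

Answer: 1/2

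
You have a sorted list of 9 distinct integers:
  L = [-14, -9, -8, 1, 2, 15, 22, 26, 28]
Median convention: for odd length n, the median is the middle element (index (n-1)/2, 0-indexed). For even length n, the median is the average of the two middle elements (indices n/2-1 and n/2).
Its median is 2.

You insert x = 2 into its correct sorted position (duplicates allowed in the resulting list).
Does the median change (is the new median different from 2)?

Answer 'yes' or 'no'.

Answer: no

Derivation:
Old median = 2
Insert x = 2
New median = 2
Changed? no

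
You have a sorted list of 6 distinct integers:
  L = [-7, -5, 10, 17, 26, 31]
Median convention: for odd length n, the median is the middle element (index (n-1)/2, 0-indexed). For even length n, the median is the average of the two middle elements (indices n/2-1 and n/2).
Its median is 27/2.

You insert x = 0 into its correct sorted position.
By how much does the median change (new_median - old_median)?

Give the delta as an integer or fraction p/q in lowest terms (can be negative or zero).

Answer: -7/2

Derivation:
Old median = 27/2
After inserting x = 0: new sorted = [-7, -5, 0, 10, 17, 26, 31]
New median = 10
Delta = 10 - 27/2 = -7/2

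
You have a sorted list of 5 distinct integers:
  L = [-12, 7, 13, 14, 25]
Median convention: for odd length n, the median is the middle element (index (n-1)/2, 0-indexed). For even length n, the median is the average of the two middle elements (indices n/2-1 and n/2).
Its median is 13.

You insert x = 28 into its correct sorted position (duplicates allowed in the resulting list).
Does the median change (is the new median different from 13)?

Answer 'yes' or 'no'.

Answer: yes

Derivation:
Old median = 13
Insert x = 28
New median = 27/2
Changed? yes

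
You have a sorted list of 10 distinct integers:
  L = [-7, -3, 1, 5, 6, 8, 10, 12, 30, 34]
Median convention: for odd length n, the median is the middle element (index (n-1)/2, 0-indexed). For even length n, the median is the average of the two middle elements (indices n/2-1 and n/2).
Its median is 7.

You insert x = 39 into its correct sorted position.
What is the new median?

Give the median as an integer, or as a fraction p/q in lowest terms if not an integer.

Old list (sorted, length 10): [-7, -3, 1, 5, 6, 8, 10, 12, 30, 34]
Old median = 7
Insert x = 39
Old length even (10). Middle pair: indices 4,5 = 6,8.
New length odd (11). New median = single middle element.
x = 39: 10 elements are < x, 0 elements are > x.
New sorted list: [-7, -3, 1, 5, 6, 8, 10, 12, 30, 34, 39]
New median = 8

Answer: 8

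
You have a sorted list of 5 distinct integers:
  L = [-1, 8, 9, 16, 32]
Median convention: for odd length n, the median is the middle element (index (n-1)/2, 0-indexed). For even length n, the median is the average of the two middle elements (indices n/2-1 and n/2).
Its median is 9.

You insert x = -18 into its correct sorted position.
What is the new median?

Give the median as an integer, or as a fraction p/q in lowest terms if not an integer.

Answer: 17/2

Derivation:
Old list (sorted, length 5): [-1, 8, 9, 16, 32]
Old median = 9
Insert x = -18
Old length odd (5). Middle was index 2 = 9.
New length even (6). New median = avg of two middle elements.
x = -18: 0 elements are < x, 5 elements are > x.
New sorted list: [-18, -1, 8, 9, 16, 32]
New median = 17/2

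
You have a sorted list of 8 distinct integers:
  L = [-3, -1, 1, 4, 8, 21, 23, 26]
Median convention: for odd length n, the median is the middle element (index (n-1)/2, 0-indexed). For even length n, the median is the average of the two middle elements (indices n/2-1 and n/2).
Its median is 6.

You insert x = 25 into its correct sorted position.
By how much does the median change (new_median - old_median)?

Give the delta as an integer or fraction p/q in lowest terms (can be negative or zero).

Answer: 2

Derivation:
Old median = 6
After inserting x = 25: new sorted = [-3, -1, 1, 4, 8, 21, 23, 25, 26]
New median = 8
Delta = 8 - 6 = 2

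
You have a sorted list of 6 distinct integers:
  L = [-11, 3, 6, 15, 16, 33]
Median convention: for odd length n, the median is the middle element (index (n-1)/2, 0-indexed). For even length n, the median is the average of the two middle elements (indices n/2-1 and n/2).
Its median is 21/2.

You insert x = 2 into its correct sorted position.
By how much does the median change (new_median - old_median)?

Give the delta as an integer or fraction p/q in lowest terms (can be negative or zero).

Old median = 21/2
After inserting x = 2: new sorted = [-11, 2, 3, 6, 15, 16, 33]
New median = 6
Delta = 6 - 21/2 = -9/2

Answer: -9/2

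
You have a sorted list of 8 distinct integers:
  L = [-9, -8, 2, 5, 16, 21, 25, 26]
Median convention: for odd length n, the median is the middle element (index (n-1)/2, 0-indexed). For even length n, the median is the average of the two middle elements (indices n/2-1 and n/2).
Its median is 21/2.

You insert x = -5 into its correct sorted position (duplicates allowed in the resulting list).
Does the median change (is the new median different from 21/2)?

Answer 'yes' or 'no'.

Old median = 21/2
Insert x = -5
New median = 5
Changed? yes

Answer: yes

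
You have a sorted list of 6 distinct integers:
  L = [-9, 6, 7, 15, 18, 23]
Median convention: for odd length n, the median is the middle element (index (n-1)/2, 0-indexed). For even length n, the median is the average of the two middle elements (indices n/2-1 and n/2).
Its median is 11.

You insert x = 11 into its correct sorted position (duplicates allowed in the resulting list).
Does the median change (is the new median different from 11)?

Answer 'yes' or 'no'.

Old median = 11
Insert x = 11
New median = 11
Changed? no

Answer: no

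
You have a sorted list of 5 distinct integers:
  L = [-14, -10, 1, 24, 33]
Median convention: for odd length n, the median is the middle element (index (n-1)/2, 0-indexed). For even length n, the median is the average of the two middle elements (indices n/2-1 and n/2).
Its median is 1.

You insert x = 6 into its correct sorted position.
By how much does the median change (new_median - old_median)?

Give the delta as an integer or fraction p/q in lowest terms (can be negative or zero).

Old median = 1
After inserting x = 6: new sorted = [-14, -10, 1, 6, 24, 33]
New median = 7/2
Delta = 7/2 - 1 = 5/2

Answer: 5/2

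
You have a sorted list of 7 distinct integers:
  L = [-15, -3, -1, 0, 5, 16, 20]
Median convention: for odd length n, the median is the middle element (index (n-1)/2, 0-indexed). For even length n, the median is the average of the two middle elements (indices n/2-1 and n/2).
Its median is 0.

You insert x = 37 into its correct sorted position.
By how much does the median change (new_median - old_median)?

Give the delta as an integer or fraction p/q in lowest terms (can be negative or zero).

Old median = 0
After inserting x = 37: new sorted = [-15, -3, -1, 0, 5, 16, 20, 37]
New median = 5/2
Delta = 5/2 - 0 = 5/2

Answer: 5/2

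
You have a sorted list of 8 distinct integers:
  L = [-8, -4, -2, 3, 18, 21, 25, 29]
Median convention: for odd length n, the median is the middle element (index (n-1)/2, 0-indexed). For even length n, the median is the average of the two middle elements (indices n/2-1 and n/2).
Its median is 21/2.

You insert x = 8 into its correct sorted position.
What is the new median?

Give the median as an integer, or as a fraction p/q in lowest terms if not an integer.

Old list (sorted, length 8): [-8, -4, -2, 3, 18, 21, 25, 29]
Old median = 21/2
Insert x = 8
Old length even (8). Middle pair: indices 3,4 = 3,18.
New length odd (9). New median = single middle element.
x = 8: 4 elements are < x, 4 elements are > x.
New sorted list: [-8, -4, -2, 3, 8, 18, 21, 25, 29]
New median = 8

Answer: 8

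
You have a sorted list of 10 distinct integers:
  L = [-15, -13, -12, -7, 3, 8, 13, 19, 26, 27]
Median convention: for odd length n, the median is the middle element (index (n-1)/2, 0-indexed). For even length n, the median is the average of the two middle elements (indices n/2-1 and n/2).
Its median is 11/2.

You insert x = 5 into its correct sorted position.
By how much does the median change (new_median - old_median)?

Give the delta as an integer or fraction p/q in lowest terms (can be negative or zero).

Answer: -1/2

Derivation:
Old median = 11/2
After inserting x = 5: new sorted = [-15, -13, -12, -7, 3, 5, 8, 13, 19, 26, 27]
New median = 5
Delta = 5 - 11/2 = -1/2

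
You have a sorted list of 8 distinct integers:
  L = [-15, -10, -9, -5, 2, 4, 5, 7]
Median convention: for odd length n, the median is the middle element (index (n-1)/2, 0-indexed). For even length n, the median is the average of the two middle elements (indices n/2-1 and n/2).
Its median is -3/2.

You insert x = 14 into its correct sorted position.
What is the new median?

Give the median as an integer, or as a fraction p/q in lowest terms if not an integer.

Answer: 2

Derivation:
Old list (sorted, length 8): [-15, -10, -9, -5, 2, 4, 5, 7]
Old median = -3/2
Insert x = 14
Old length even (8). Middle pair: indices 3,4 = -5,2.
New length odd (9). New median = single middle element.
x = 14: 8 elements are < x, 0 elements are > x.
New sorted list: [-15, -10, -9, -5, 2, 4, 5, 7, 14]
New median = 2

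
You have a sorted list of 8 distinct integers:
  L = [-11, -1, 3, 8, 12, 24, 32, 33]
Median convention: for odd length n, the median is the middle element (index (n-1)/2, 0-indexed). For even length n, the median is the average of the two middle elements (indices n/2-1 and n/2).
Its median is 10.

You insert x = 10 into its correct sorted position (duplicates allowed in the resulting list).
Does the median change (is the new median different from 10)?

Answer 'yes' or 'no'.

Answer: no

Derivation:
Old median = 10
Insert x = 10
New median = 10
Changed? no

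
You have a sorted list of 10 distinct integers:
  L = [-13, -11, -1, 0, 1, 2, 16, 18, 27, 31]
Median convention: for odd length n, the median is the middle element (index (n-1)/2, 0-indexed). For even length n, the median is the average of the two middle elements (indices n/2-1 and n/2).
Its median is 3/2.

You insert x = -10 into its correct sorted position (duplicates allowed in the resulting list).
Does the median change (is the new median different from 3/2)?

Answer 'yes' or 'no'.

Answer: yes

Derivation:
Old median = 3/2
Insert x = -10
New median = 1
Changed? yes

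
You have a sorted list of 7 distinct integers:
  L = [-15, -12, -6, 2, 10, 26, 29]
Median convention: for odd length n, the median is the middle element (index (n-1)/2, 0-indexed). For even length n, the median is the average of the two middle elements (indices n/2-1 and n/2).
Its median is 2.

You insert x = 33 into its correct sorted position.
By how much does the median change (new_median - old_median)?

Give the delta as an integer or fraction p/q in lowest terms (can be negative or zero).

Answer: 4

Derivation:
Old median = 2
After inserting x = 33: new sorted = [-15, -12, -6, 2, 10, 26, 29, 33]
New median = 6
Delta = 6 - 2 = 4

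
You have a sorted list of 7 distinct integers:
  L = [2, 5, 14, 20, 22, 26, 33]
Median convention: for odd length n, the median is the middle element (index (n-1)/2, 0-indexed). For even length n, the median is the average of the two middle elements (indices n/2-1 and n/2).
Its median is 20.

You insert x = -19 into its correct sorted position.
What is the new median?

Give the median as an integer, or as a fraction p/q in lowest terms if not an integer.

Answer: 17

Derivation:
Old list (sorted, length 7): [2, 5, 14, 20, 22, 26, 33]
Old median = 20
Insert x = -19
Old length odd (7). Middle was index 3 = 20.
New length even (8). New median = avg of two middle elements.
x = -19: 0 elements are < x, 7 elements are > x.
New sorted list: [-19, 2, 5, 14, 20, 22, 26, 33]
New median = 17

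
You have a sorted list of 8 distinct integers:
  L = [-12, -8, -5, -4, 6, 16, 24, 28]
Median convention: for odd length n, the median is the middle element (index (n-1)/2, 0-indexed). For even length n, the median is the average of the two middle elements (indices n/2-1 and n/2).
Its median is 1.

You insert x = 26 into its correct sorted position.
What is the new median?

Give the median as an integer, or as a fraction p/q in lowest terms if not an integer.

Answer: 6

Derivation:
Old list (sorted, length 8): [-12, -8, -5, -4, 6, 16, 24, 28]
Old median = 1
Insert x = 26
Old length even (8). Middle pair: indices 3,4 = -4,6.
New length odd (9). New median = single middle element.
x = 26: 7 elements are < x, 1 elements are > x.
New sorted list: [-12, -8, -5, -4, 6, 16, 24, 26, 28]
New median = 6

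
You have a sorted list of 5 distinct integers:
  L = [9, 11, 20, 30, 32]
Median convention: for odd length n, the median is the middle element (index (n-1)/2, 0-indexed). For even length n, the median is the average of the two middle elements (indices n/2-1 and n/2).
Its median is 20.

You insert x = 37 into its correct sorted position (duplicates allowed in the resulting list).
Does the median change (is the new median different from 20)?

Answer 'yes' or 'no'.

Answer: yes

Derivation:
Old median = 20
Insert x = 37
New median = 25
Changed? yes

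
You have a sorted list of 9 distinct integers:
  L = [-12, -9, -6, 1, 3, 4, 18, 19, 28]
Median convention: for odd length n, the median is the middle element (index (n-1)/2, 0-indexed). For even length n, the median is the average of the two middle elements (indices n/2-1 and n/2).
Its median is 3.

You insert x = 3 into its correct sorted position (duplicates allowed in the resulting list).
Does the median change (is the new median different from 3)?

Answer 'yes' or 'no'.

Old median = 3
Insert x = 3
New median = 3
Changed? no

Answer: no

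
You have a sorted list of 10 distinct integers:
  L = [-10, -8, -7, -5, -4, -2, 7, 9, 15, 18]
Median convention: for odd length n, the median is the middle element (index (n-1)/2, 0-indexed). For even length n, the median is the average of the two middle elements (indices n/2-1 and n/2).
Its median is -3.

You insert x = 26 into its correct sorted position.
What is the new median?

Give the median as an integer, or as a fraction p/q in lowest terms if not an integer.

Old list (sorted, length 10): [-10, -8, -7, -5, -4, -2, 7, 9, 15, 18]
Old median = -3
Insert x = 26
Old length even (10). Middle pair: indices 4,5 = -4,-2.
New length odd (11). New median = single middle element.
x = 26: 10 elements are < x, 0 elements are > x.
New sorted list: [-10, -8, -7, -5, -4, -2, 7, 9, 15, 18, 26]
New median = -2

Answer: -2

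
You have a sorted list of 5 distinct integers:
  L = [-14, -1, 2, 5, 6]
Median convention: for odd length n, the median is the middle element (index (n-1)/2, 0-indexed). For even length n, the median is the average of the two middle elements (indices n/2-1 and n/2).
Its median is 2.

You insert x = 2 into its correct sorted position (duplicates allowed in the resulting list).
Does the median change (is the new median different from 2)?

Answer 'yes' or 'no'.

Old median = 2
Insert x = 2
New median = 2
Changed? no

Answer: no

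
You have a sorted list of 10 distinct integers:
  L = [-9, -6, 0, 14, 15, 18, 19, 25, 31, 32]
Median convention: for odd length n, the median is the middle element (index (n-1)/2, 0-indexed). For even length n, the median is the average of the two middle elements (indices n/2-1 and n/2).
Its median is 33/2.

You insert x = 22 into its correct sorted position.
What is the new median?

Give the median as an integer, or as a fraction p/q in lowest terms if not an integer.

Answer: 18

Derivation:
Old list (sorted, length 10): [-9, -6, 0, 14, 15, 18, 19, 25, 31, 32]
Old median = 33/2
Insert x = 22
Old length even (10). Middle pair: indices 4,5 = 15,18.
New length odd (11). New median = single middle element.
x = 22: 7 elements are < x, 3 elements are > x.
New sorted list: [-9, -6, 0, 14, 15, 18, 19, 22, 25, 31, 32]
New median = 18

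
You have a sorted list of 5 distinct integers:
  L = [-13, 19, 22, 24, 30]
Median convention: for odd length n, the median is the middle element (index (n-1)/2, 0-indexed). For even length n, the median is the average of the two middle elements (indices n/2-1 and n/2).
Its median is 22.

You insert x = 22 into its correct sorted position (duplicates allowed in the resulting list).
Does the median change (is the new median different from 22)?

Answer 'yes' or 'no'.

Answer: no

Derivation:
Old median = 22
Insert x = 22
New median = 22
Changed? no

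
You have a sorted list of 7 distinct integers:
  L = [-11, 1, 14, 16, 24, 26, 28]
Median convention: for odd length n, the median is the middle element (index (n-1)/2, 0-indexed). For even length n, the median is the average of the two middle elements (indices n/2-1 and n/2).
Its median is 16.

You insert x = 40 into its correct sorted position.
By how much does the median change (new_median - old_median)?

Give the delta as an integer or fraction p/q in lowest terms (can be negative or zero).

Old median = 16
After inserting x = 40: new sorted = [-11, 1, 14, 16, 24, 26, 28, 40]
New median = 20
Delta = 20 - 16 = 4

Answer: 4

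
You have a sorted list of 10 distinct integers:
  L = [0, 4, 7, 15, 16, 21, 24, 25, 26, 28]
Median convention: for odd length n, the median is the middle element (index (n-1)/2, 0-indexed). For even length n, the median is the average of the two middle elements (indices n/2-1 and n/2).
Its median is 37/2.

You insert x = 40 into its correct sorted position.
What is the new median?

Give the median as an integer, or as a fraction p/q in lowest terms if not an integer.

Old list (sorted, length 10): [0, 4, 7, 15, 16, 21, 24, 25, 26, 28]
Old median = 37/2
Insert x = 40
Old length even (10). Middle pair: indices 4,5 = 16,21.
New length odd (11). New median = single middle element.
x = 40: 10 elements are < x, 0 elements are > x.
New sorted list: [0, 4, 7, 15, 16, 21, 24, 25, 26, 28, 40]
New median = 21

Answer: 21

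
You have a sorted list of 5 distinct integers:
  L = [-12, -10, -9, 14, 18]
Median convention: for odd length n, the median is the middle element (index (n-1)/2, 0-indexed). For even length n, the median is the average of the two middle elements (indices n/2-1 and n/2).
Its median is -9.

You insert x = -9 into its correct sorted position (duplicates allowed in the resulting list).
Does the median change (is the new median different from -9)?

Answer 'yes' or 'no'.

Old median = -9
Insert x = -9
New median = -9
Changed? no

Answer: no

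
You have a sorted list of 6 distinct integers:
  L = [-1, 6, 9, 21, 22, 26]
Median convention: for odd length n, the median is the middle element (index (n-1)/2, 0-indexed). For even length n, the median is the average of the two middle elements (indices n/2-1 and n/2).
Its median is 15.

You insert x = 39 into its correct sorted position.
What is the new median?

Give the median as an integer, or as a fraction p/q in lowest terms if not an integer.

Answer: 21

Derivation:
Old list (sorted, length 6): [-1, 6, 9, 21, 22, 26]
Old median = 15
Insert x = 39
Old length even (6). Middle pair: indices 2,3 = 9,21.
New length odd (7). New median = single middle element.
x = 39: 6 elements are < x, 0 elements are > x.
New sorted list: [-1, 6, 9, 21, 22, 26, 39]
New median = 21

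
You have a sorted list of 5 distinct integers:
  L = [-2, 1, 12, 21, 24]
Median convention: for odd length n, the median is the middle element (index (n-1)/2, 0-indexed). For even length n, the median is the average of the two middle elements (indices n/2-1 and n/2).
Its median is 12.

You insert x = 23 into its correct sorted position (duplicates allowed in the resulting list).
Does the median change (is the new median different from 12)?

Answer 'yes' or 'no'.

Old median = 12
Insert x = 23
New median = 33/2
Changed? yes

Answer: yes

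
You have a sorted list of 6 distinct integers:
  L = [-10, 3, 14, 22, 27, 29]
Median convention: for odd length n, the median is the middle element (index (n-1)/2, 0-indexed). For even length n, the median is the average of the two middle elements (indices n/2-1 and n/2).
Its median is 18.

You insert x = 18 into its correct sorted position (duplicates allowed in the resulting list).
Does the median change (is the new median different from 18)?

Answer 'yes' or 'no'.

Old median = 18
Insert x = 18
New median = 18
Changed? no

Answer: no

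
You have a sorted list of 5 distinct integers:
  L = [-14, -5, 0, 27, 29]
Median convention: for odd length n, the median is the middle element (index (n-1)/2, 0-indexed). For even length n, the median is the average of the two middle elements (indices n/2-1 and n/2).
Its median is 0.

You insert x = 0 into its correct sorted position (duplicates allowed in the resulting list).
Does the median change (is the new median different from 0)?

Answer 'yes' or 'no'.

Answer: no

Derivation:
Old median = 0
Insert x = 0
New median = 0
Changed? no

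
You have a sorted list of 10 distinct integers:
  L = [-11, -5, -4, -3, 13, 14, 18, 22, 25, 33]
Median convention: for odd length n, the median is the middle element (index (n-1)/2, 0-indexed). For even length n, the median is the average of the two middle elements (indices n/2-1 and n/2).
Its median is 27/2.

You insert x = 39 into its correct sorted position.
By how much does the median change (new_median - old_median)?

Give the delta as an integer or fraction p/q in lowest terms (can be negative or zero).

Old median = 27/2
After inserting x = 39: new sorted = [-11, -5, -4, -3, 13, 14, 18, 22, 25, 33, 39]
New median = 14
Delta = 14 - 27/2 = 1/2

Answer: 1/2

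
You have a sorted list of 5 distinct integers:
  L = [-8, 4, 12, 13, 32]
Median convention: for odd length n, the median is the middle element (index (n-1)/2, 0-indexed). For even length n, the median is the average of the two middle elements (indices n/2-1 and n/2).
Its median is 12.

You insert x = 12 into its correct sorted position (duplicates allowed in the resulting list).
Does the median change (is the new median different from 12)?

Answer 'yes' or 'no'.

Old median = 12
Insert x = 12
New median = 12
Changed? no

Answer: no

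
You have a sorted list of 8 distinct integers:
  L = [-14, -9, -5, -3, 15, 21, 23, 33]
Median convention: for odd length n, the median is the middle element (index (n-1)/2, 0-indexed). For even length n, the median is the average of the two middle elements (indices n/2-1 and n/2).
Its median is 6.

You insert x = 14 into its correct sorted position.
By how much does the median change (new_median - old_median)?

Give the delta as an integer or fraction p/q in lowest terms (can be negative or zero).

Answer: 8

Derivation:
Old median = 6
After inserting x = 14: new sorted = [-14, -9, -5, -3, 14, 15, 21, 23, 33]
New median = 14
Delta = 14 - 6 = 8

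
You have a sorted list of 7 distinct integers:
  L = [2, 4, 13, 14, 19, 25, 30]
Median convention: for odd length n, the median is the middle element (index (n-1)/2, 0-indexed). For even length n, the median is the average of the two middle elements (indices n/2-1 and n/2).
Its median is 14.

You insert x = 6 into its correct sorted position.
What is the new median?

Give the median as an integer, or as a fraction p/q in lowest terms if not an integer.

Answer: 27/2

Derivation:
Old list (sorted, length 7): [2, 4, 13, 14, 19, 25, 30]
Old median = 14
Insert x = 6
Old length odd (7). Middle was index 3 = 14.
New length even (8). New median = avg of two middle elements.
x = 6: 2 elements are < x, 5 elements are > x.
New sorted list: [2, 4, 6, 13, 14, 19, 25, 30]
New median = 27/2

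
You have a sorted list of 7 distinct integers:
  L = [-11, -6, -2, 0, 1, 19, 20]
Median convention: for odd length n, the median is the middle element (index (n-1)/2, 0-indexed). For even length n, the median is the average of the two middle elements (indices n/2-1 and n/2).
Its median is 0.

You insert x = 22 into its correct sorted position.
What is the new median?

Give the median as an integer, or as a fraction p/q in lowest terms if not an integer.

Old list (sorted, length 7): [-11, -6, -2, 0, 1, 19, 20]
Old median = 0
Insert x = 22
Old length odd (7). Middle was index 3 = 0.
New length even (8). New median = avg of two middle elements.
x = 22: 7 elements are < x, 0 elements are > x.
New sorted list: [-11, -6, -2, 0, 1, 19, 20, 22]
New median = 1/2

Answer: 1/2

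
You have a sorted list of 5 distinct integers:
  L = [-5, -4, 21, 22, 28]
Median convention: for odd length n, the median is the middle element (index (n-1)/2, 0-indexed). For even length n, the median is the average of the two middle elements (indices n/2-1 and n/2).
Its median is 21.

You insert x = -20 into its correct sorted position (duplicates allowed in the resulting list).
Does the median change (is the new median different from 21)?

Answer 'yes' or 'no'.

Old median = 21
Insert x = -20
New median = 17/2
Changed? yes

Answer: yes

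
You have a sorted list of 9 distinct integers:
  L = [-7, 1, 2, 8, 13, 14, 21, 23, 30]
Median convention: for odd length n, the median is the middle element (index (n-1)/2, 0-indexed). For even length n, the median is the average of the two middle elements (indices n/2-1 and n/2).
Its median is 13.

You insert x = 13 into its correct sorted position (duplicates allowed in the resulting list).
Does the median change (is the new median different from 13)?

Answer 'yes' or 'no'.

Old median = 13
Insert x = 13
New median = 13
Changed? no

Answer: no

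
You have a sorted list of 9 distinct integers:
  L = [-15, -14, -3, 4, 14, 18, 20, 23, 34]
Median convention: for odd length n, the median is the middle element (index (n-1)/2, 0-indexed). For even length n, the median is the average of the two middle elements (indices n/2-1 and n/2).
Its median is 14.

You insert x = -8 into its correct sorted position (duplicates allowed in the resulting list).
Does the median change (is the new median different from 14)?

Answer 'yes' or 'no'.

Old median = 14
Insert x = -8
New median = 9
Changed? yes

Answer: yes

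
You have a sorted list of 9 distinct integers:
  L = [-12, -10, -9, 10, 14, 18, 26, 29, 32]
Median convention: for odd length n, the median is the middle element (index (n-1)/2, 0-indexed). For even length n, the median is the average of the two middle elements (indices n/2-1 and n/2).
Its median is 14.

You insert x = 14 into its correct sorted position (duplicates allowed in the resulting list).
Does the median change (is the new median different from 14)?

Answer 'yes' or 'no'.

Old median = 14
Insert x = 14
New median = 14
Changed? no

Answer: no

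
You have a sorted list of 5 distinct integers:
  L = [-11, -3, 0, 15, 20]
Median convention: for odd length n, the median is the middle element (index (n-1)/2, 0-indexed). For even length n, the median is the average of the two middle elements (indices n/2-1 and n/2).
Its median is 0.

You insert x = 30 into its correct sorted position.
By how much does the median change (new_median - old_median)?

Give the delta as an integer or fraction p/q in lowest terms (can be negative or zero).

Answer: 15/2

Derivation:
Old median = 0
After inserting x = 30: new sorted = [-11, -3, 0, 15, 20, 30]
New median = 15/2
Delta = 15/2 - 0 = 15/2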